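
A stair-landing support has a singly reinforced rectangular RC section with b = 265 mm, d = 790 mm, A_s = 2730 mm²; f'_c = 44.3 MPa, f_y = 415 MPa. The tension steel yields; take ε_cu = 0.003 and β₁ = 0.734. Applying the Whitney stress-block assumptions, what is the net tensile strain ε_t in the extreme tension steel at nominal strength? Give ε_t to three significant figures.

ε_t ≈ 0.0123

a = A_s f_y/(0.85 f'_c b) = 113.54 mm.
β₁ = 0.734, so c = a/β₁ = 113.54/0.734 = 154.69 mm.
From the linear strain diagram with ε_cu = 0.003: ε_t = 0.003 (d − c)/c = 0.003 × (790 − 154.69)/154.69 = 0.0123.
Since ε_t ≥ 0.005, the section is tension-controlled.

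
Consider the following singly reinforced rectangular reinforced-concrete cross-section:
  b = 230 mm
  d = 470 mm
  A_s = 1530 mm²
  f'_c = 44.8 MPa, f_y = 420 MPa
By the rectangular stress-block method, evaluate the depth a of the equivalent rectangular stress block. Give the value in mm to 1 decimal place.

a ≈ 73.4 mm

T = A_s f_y = 1530 × 420 = 642600 N = 642.6 kN.
Setting C = 0.85 f'_c a b equal to T: a = 642600/(0.85 × 44.8 × 230) = 73.4 mm.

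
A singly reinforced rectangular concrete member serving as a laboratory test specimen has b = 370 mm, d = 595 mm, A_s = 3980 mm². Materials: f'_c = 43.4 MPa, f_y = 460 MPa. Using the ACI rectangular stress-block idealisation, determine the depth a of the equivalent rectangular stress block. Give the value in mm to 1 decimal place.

T = A_s f_y = 3980 × 460 = 1830800 N = 1830.8 kN.
Setting C = 0.85 f'_c a b equal to T: a = 1830800/(0.85 × 43.4 × 370) = 134.1 mm.

a ≈ 134.1 mm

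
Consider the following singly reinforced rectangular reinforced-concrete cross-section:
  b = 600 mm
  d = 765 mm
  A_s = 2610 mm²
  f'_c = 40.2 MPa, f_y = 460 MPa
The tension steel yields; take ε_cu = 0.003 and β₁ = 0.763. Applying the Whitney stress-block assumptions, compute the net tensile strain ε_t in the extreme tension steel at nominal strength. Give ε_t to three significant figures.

a = A_s f_y/(0.85 f'_c b) = 58.56 mm.
β₁ = 0.763, so c = a/β₁ = 58.56/0.763 = 76.75 mm.
From the linear strain diagram with ε_cu = 0.003: ε_t = 0.003 (d − c)/c = 0.003 × (765 − 76.75)/76.75 = 0.0269.
Since ε_t ≥ 0.005, the section is tension-controlled.

ε_t ≈ 0.0269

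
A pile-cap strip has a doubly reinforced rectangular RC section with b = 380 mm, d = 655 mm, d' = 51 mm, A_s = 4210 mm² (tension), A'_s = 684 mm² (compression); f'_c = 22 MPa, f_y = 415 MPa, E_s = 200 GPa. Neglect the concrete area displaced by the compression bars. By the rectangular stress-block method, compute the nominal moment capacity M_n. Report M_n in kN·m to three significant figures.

Assume both tension and compression steel yield.
Net tension couple steel: A_s − A'_s = 3526 mm².
a = (A_s − A'_s) f_y / (0.85 f'_c b) = 1463290/(0.85 × 22 × 380) = 205.92 mm.
c = a/β₁ = 205.92/0.85 = 242.26 mm; ε'_s = 0.003(c − d')/c = 0.0024 ≥ f_y/E_s = 0.0021, so compression steel does yield.
M_n = (A_s − A'_s) f_y (d − a/2) + A'_s f_y (d − d') = [1463290 × (655 − 102.96) + 283860 × (655 − 51)] × 10⁻⁶ = 807.79 + 171.45 = 979.24 kN·m.

M_n ≈ 979 kN·m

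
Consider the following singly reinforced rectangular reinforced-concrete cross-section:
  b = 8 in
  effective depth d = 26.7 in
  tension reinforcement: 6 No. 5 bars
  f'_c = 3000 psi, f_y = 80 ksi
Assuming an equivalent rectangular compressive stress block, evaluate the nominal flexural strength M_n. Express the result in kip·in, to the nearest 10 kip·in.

A_s = 6 × 0.31 = 1.86 in².
T = A_s f_y = 1.86 × 80 = 148.8 kips.
a = T/(0.85 f'_c b) = 148.8/(0.85 × 3 × 8) = 7.294 in.
M_n = T(d − a/2) = 148.8 × (26.7 − 3.647) = 3430.3 kip·in.

M_n ≈ 3430 kip·in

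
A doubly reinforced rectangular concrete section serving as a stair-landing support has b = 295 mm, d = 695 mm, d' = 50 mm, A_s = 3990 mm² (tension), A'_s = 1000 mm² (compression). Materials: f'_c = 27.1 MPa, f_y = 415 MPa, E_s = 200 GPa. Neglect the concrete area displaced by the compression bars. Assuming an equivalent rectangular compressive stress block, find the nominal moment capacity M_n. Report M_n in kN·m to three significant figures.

Assume both tension and compression steel yield.
Net tension couple steel: A_s − A'_s = 2990 mm².
a = (A_s − A'_s) f_y / (0.85 f'_c b) = 1240850/(0.85 × 27.1 × 295) = 182.60 mm.
c = a/β₁ = 182.60/0.85 = 214.82 mm; ε'_s = 0.003(c − d')/c = 0.0023 ≥ f_y/E_s = 0.0021, so compression steel does yield.
M_n = (A_s − A'_s) f_y (d − a/2) + A'_s f_y (d − d') = [1240850 × (695 − 91.3) + 415000 × (695 − 50)] × 10⁻⁶ = 749.10 + 267.68 = 1016.78 kN·m.

M_n ≈ 1020 kN·m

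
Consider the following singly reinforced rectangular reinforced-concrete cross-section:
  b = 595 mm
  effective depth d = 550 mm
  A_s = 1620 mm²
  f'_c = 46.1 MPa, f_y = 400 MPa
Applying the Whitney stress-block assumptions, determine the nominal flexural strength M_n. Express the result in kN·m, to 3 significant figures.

M_n ≈ 347 kN·m

T = A_s f_y = 1620 × 400 = 648000 N = 648 kN.
From C = T: a = T/(0.85 f'_c b) = 648000/(0.85 × 46.1 × 595) = 27.79 mm.
M_n = T(d − a/2) = 648 kN × (550 − 13.895) mm = 347.40 kN·m.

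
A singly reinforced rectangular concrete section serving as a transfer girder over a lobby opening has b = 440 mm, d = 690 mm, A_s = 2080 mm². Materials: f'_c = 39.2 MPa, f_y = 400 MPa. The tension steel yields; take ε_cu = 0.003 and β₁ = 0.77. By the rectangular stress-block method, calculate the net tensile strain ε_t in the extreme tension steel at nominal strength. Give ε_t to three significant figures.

ε_t ≈ 0.0251

a = A_s f_y/(0.85 f'_c b) = 56.75 mm.
β₁ = 0.77, so c = a/β₁ = 56.75/0.77 = 73.70 mm.
From the linear strain diagram with ε_cu = 0.003: ε_t = 0.003 (d − c)/c = 0.003 × (690 − 73.70)/73.70 = 0.0251.
Since ε_t ≥ 0.005, the section is tension-controlled.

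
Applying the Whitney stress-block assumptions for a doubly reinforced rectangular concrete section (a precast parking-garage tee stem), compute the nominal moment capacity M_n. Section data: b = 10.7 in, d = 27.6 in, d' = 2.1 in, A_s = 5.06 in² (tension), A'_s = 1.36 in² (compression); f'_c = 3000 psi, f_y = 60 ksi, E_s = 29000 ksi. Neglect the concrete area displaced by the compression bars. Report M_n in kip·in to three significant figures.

M_n ≈ 7300 kip·in

Assume both steels yield.
a = (A_s − A'_s) f_y/(0.85 f'_c b) = (5.06 − 1.36) × 60/(0.85 × 3 × 10.7) = 8.136 in.
c = a/β₁ = 8.136/0.85 = 9.572 in; ε'_s = 0.003(c − d')/c = 0.0023 ≥ ε_y = 0.0021, so the compression steel yields.
M_n = (A_s − A'_s) f_y (d − a/2) + A'_s f_y (d − d') = 222 × (27.6 − 4.068) + 81.6 × (27.6 − 2.1) = 5224.1 + 2080.8 = 7304.9 kip·in.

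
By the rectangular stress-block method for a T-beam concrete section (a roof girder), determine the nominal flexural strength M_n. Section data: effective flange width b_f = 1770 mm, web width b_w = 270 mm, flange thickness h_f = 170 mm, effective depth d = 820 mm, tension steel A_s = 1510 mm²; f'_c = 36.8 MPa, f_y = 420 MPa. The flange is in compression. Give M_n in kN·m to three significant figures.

M_n ≈ 516 kN·m

Tension: T = A_s f_y = 1510 × 420 = 634200 N.
Try a within the flange: a = T/(0.85 f'_c b_f) = 634200/(0.85 × 36.8 × 1770) = 11.45 mm.
Since a = 11.45 ≤ h_f = 170 mm, the stress block lies entirely in the flange; analyse as a rectangular beam of width b_f.
M_n = T(d − a/2) = 634200 × (820 − 5.725) = 516.41 × 10⁶ N·mm.
M_n = 516.41 kN·m.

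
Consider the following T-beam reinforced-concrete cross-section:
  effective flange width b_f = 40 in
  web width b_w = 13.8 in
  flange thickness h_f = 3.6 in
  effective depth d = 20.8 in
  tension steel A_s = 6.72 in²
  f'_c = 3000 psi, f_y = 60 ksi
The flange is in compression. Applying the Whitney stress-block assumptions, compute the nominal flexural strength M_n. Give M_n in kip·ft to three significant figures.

Tension: T = A_s f_y = 6.72 × 60 = 403.2 kips.
Try a within the flange: a = T/(0.85 f'_c b_f) = 403.2/(0.85 × 3 × 40) = 3.953 in.
a = 3.953 > h_f = 3.6 in: the block extends into the web. Split into flange-overhang and web parts.
C_f = 0.85 f'_c (b_f − b_w) h_f = 0.85 × 3 × (40 − 13.8) × 3.6 = 240.5 kips.
Remaining web compression depth: a_w = (T − C_f)/(0.85 f'_c b_w) = (403.2 − 240.5)/(0.85 × 3 × 13.8) = 4.623 in.
M_n = C_f(d − h_f/2) + (T − C_f)(d − a_w/2) = 240.5 × (20.8 − 1.8) + 162.7 × (20.8 − 2.3115) = 4569.5 + 3008.1 = 7577.6 kip·in.
M_n = 7577.6/12 = 631.47 kip·ft.

M_n ≈ 631 kip·ft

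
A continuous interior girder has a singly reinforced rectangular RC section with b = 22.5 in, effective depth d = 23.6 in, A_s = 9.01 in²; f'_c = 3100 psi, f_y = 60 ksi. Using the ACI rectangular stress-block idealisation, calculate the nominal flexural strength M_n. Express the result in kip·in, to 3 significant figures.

T = A_s f_y = 9.01 × 60 = 540.6 kips.
a = T/(0.85 f'_c b) = 540.6/(0.85 × 3.1 × 22.5) = 9.118 in.
M_n = T(d − a/2) = 540.6 × (23.6 − 4.559) = 10293.6 kip·in.

M_n ≈ 10300 kip·in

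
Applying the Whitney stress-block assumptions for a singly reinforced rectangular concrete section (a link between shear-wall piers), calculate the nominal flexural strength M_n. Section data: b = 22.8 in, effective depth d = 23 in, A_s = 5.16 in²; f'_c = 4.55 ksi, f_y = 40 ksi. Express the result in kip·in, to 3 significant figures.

M_n ≈ 4510 kip·in

T = A_s f_y = 5.16 × 40 = 206.4 kips.
a = T/(0.85 f'_c b) = 206.4/(0.85 × 4.55 × 22.8) = 2.341 in.
M_n = T(d − a/2) = 206.4 × (23 − 1.1705) = 4505.6 kip·in.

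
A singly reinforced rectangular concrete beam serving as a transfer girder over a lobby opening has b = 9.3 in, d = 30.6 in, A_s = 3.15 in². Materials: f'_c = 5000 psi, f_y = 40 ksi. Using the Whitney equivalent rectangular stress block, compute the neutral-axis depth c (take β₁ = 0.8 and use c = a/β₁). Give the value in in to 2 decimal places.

T = A_s f_y = 3.15 × 40 = 126 kips.
a = T/(0.85 f'_c b) = 126/(0.85 × 5 × 9.3) = 3.1879 in.
With β₁ = 0.8, c = a/β₁ = 3.1879/0.8 = 3.98 in.

c ≈ 3.98 in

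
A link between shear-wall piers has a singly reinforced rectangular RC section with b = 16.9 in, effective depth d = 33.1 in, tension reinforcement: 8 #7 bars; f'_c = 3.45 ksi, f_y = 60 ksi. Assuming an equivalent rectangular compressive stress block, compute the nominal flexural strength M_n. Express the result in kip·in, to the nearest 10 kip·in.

A_s = 8 × 0.6 = 4.8 in².
T = A_s f_y = 4.8 × 60 = 288 kips.
a = T/(0.85 f'_c b) = 288/(0.85 × 3.45 × 16.9) = 5.811 in.
M_n = T(d − a/2) = 288 × (33.1 − 2.9055) = 8696.0 kip·in.

M_n ≈ 8700 kip·in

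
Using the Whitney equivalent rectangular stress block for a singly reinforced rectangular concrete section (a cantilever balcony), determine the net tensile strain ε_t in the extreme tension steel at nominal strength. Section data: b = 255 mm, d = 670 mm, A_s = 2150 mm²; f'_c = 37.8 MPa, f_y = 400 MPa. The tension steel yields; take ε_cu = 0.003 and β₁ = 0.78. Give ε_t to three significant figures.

a = A_s f_y/(0.85 f'_c b) = 104.97 mm.
β₁ = 0.78, so c = a/β₁ = 104.97/0.78 = 134.58 mm.
From the linear strain diagram with ε_cu = 0.003: ε_t = 0.003 (d − c)/c = 0.003 × (670 − 134.58)/134.58 = 0.0119.
Since ε_t ≥ 0.005, the section is tension-controlled.

ε_t ≈ 0.0119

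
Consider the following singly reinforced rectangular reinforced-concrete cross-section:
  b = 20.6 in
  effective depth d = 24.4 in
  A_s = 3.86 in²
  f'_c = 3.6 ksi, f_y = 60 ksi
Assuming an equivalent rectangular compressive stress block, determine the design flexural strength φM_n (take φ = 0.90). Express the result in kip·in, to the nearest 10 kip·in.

T = A_s f_y = 3.86 × 60 = 231.6 kips.
a = T/(0.85 f'_c b) = 231.6/(0.85 × 3.6 × 20.6) = 3.674 in.
M_n = T(d − a/2) = 231.6 × (24.4 − 1.837) = 5225.6 kip·in.
φM_n = 0.90 × 5225.6 = 4703.0 kip·in.

φM_n ≈ 4700 kip·in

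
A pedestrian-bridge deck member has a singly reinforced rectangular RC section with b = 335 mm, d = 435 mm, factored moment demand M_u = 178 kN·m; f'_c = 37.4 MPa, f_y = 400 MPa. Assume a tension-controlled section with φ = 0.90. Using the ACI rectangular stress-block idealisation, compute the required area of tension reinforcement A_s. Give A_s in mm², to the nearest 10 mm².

A_s ≈ 1200 mm²

M_n = M_u/φ = 178/0.90 = 197.778 kN·m.
With M_n = 0.85 f'_c a b (d − a/2), solve the quadratic for a:
a = d − √(d² − 2M_n/(0.85 f'_c b)) = 435 − √(435² − 2 × 197.778×10⁶/(0.85 × 37.4 × 335)) = 45.02 mm.
A_s = 0.85 f'_c a b / f_y = 0.85 × 37.4 × 45.02 × 335 / 400 = 1198.6 mm².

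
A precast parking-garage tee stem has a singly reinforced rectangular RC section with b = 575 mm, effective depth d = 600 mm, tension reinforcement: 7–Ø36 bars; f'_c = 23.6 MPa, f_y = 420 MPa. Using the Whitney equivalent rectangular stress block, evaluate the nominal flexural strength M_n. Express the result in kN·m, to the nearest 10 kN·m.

A_s = 7 × 1018 = 7126 mm².
T = A_s f_y = 7126 × 420 = 2992920 N = 2992.92 kN.
From C = T: a = T/(0.85 f'_c b) = 2992920/(0.85 × 23.6 × 575) = 259.48 mm.
M_n = T(d − a/2) = 2992.92 kN × (600 − 129.74) mm = 1407.45 kN·m.

M_n ≈ 1410 kN·m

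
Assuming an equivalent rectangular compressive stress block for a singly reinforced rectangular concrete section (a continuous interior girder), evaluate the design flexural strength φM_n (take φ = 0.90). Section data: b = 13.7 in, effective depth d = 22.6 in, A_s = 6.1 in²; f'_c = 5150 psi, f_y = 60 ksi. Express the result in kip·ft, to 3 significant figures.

φM_n ≈ 537 kip·ft

T = A_s f_y = 6.1 × 60 = 366 kips.
a = T/(0.85 f'_c b) = 366/(0.85 × 5.15 × 13.7) = 6.103 in.
M_n = T(d − a/2) = 366 × (22.6 − 3.0515) = 7154.8 kip·in = 7154.8/12 = 596.23 kip·ft.
φM_n = 0.90 × 596.23 = 536.61 kip·ft.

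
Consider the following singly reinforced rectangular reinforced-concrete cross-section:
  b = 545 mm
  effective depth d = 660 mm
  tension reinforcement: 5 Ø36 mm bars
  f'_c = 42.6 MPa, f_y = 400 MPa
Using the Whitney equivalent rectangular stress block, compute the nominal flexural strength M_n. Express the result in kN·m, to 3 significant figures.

A_s = 5 × 1018 = 5090 mm².
T = A_s f_y = 5090 × 400 = 2036000 N = 2036 kN.
From C = T: a = T/(0.85 f'_c b) = 2036000/(0.85 × 42.6 × 545) = 103.17 mm.
M_n = T(d − a/2) = 2036 kN × (660 − 51.585) mm = 1238.73 kN·m.

M_n ≈ 1240 kN·m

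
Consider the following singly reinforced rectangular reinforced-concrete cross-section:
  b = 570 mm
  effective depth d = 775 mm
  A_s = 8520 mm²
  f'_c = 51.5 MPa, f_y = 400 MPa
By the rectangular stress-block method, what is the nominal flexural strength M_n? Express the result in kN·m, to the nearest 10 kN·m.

T = A_s f_y = 8520 × 400 = 3408000 N = 3408 kN.
From C = T: a = T/(0.85 f'_c b) = 3408000/(0.85 × 51.5 × 570) = 136.58 mm.
M_n = T(d − a/2) = 3408 kN × (775 − 68.29) mm = 2408.47 kN·m.

M_n ≈ 2410 kN·m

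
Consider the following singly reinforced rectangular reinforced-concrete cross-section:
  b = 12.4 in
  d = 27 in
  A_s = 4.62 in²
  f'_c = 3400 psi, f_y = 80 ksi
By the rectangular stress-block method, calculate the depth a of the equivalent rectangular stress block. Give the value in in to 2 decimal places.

a ≈ 10.31 in

T = A_s f_y = 4.62 × 80 = 369.6 kips.
a = T/(0.85 f'_c b) = 369.6/(0.85 × 3.4 × 12.4) = 10.31 in.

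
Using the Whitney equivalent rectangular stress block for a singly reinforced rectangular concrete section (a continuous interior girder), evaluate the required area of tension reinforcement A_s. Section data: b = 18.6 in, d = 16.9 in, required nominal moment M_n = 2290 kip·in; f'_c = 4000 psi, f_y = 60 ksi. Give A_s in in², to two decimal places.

A_s ≈ 2.42 in²

From M_n = 0.85 f'_c a b (d − a/2):
a = d − √(d² − 2M_n/(0.85 f'_c b)) = 16.9 − √(16.9² − 2 × 2290/(0.85 × 4 × 18.6)) = 2.299 in.
A_s = 0.85 f'_c a b / f_y = 0.85 × 4 × 2.299 × 18.6 / 60 = 2.423 in².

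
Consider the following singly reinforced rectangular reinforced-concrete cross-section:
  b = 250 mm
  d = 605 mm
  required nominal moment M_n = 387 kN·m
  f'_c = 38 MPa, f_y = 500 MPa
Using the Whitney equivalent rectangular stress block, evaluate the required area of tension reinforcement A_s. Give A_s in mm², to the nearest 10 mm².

With M_n = 0.85 f'_c a b (d − a/2), solve the quadratic for a:
a = d − √(d² − 2M_n/(0.85 f'_c b)) = 605 − √(605² − 2 × 387×10⁶/(0.85 × 38 × 250)) = 85.22 mm.
A_s = 0.85 f'_c a b / f_y = 0.85 × 38 × 85.22 × 250 / 500 = 1376.3 mm².

A_s ≈ 1380 mm²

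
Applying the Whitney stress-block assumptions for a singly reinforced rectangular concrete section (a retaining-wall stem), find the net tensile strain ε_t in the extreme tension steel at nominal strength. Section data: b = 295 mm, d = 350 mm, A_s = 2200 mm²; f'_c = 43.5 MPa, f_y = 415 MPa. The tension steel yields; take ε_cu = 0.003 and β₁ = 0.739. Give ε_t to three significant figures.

a = A_s f_y/(0.85 f'_c b) = 83.70 mm.
β₁ = 0.739, so c = a/β₁ = 83.70/0.739 = 113.26 mm.
From the linear strain diagram with ε_cu = 0.003: ε_t = 0.003 (d − c)/c = 0.003 × (350 − 113.26)/113.26 = 0.00627.
Since ε_t ≥ 0.005, the section is tension-controlled.

ε_t ≈ 0.00627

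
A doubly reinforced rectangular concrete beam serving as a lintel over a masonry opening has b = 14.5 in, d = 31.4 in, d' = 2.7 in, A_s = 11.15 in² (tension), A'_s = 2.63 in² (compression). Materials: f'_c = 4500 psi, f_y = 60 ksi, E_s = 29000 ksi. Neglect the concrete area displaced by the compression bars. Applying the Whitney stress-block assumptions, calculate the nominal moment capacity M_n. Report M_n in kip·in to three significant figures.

M_n ≈ 18200 kip·in

Assume both steels yield.
a = (A_s − A'_s) f_y/(0.85 f'_c b) = (11.15 − 2.63) × 60/(0.85 × 4.5 × 14.5) = 9.217 in.
c = a/β₁ = 9.217/0.825 = 11.172 in; ε'_s = 0.003(c − d')/c = 0.0023 ≥ ε_y = 0.0021, so the compression steel yields.
M_n = (A_s − A'_s) f_y (d − a/2) + A'_s f_y (d − d') = 511.2 × (31.4 − 4.6085) + 157.8 × (31.4 − 2.7) = 13695.8 + 4528.9 = 18224.7 kip·in.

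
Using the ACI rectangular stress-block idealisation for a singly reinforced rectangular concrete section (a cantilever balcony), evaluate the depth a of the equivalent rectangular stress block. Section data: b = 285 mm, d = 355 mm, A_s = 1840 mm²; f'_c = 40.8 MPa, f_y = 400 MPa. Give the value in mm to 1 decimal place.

a ≈ 74.5 mm

T = A_s f_y = 1840 × 400 = 736000 N = 736 kN.
Setting C = 0.85 f'_c a b equal to T: a = 736000/(0.85 × 40.8 × 285) = 74.5 mm.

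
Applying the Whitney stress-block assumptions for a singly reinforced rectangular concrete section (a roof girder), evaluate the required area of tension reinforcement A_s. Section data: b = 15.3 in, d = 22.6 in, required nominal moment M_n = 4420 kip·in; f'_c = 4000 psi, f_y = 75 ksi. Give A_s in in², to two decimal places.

From M_n = 0.85 f'_c a b (d − a/2):
a = d − √(d² − 2M_n/(0.85 f'_c b)) = 22.6 − √(22.6² − 2 × 4420/(0.85 × 4 × 15.3)) = 4.139 in.
A_s = 0.85 f'_c a b / f_y = 0.85 × 4 × 4.139 × 15.3 / 75 = 2.871 in².

A_s ≈ 2.87 in²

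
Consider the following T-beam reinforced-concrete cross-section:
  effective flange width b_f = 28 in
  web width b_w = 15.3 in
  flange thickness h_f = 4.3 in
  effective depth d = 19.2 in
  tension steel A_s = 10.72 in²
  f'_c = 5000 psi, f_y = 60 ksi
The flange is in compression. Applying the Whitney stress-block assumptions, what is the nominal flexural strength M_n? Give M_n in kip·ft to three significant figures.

Tension: T = A_s f_y = 10.72 × 60 = 643.2 kips.
Try a within the flange: a = T/(0.85 f'_c b_f) = 643.2/(0.85 × 5 × 28) = 5.405 in.
a = 5.405 > h_f = 4.3 in: the block extends into the web. Split into flange-overhang and web parts.
C_f = 0.85 f'_c (b_f − b_w) h_f = 0.85 × 5 × (28 − 15.3) × 4.3 = 232.1 kips.
Remaining web compression depth: a_w = (T − C_f)/(0.85 f'_c b_w) = (643.2 − 232.1)/(0.85 × 5 × 15.3) = 6.322 in.
M_n = C_f(d − h_f/2) + (T − C_f)(d − a_w/2) = 232.1 × (19.2 − 2.15) + 411.1 × (19.2 − 3.161) = 3957.3 + 6593.6 = 10550.9 kip·in.
M_n = 10550.9/12 = 879.24 kip·ft.

M_n ≈ 879 kip·ft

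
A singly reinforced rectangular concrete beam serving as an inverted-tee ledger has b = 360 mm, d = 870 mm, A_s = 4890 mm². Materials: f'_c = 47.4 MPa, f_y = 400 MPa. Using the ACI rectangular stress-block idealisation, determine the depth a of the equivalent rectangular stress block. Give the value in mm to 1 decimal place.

T = A_s f_y = 4890 × 400 = 1956000 N = 1956 kN.
Setting C = 0.85 f'_c a b equal to T: a = 1956000/(0.85 × 47.4 × 360) = 134.9 mm.

a ≈ 134.9 mm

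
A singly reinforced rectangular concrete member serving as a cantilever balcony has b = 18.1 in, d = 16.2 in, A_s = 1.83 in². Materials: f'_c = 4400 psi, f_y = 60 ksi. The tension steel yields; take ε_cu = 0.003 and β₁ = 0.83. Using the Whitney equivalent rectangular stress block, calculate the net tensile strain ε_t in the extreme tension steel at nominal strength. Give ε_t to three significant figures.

a = A_s f_y/(0.85 f'_c b) = 1.622 in.
β₁ = 0.83, so c = a/β₁ = 1.622/0.83 = 1.954 in.
From the linear strain diagram with ε_cu = 0.003: ε_t = 0.003 (d − c)/c = 0.003 × (16.2 − 1.954)/1.954 = 0.0219.
Since ε_t ≥ 0.005, the section is tension-controlled.

ε_t ≈ 0.0219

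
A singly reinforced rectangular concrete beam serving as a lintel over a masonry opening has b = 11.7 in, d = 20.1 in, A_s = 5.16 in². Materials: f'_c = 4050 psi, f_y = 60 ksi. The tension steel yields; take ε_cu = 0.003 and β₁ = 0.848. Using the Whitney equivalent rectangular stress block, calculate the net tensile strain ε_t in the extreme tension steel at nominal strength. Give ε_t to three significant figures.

ε_t ≈ 0.00365

a = A_s f_y/(0.85 f'_c b) = 7.687 in.
β₁ = 0.848, so c = a/β₁ = 7.687/0.848 = 9.065 in.
From the linear strain diagram with ε_cu = 0.003: ε_t = 0.003 (d − c)/c = 0.003 × (20.1 − 9.065)/9.065 = 0.00365.
ε_t < 0.004 — the section is over-reinforced for flexure under ACI limits.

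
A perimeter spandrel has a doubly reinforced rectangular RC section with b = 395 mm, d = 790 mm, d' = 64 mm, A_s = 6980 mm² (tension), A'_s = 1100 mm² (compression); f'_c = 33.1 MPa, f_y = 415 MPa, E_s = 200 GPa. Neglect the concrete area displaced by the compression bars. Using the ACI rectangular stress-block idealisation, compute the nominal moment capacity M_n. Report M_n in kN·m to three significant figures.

M_n ≈ 1990 kN·m

Assume both tension and compression steel yield.
Net tension couple steel: A_s − A'_s = 5880 mm².
a = (A_s − A'_s) f_y / (0.85 f'_c b) = 2440200/(0.85 × 33.1 × 395) = 219.57 mm.
c = a/β₁ = 219.57/0.814 = 269.74 mm; ε'_s = 0.003(c − d')/c = 0.0023 ≥ f_y/E_s = 0.0021, so compression steel does yield.
M_n = (A_s − A'_s) f_y (d − a/2) + A'_s f_y (d − d') = [2440200 × (790 − 109.785) + 456500 × (790 − 64)] × 10⁻⁶ = 1659.86 + 331.42 = 1991.28 kN·m.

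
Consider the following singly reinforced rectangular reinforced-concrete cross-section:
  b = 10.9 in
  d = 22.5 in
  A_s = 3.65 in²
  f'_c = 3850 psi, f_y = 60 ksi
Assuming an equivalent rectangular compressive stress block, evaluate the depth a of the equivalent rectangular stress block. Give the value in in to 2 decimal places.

a ≈ 6.14 in

T = A_s f_y = 3.65 × 60 = 219 kips.
a = T/(0.85 f'_c b) = 219/(0.85 × 3.85 × 10.9) = 6.14 in.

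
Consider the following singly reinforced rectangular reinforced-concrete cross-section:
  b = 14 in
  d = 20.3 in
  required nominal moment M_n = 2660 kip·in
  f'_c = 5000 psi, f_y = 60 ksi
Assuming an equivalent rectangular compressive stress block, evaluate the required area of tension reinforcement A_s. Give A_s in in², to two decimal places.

A_s ≈ 2.32 in²

From M_n = 0.85 f'_c a b (d − a/2):
a = d − √(d² − 2M_n/(0.85 f'_c b)) = 20.3 − √(20.3² − 2 × 2660/(0.85 × 5 × 14)) = 2.337 in.
A_s = 0.85 f'_c a b / f_y = 0.85 × 5 × 2.337 × 14 / 60 = 2.318 in².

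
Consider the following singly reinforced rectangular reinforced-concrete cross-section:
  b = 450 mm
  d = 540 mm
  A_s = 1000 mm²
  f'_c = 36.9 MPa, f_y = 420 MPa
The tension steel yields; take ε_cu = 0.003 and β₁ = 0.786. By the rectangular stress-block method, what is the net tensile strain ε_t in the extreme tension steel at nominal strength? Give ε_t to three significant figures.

a = A_s f_y/(0.85 f'_c b) = 29.76 mm.
β₁ = 0.786, so c = a/β₁ = 29.76/0.786 = 37.86 mm.
From the linear strain diagram with ε_cu = 0.003: ε_t = 0.003 (d − c)/c = 0.003 × (540 − 37.86)/37.86 = 0.0398.
Since ε_t ≥ 0.005, the section is tension-controlled.

ε_t ≈ 0.0398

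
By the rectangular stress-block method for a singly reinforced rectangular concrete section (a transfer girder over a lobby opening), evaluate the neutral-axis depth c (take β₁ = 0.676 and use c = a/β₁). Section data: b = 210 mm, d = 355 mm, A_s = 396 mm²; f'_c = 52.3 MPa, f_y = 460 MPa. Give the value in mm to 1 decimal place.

T = A_s f_y = 396 × 460 = 182160 N = 182.16 kN.
Setting C = 0.85 f'_c a b equal to T: a = 182160/(0.85 × 52.3 × 210) = 19.513 mm.
With β₁ = 0.676, c = a/β₁ = 19.513/0.676 = 28.9 mm.

c ≈ 28.9 mm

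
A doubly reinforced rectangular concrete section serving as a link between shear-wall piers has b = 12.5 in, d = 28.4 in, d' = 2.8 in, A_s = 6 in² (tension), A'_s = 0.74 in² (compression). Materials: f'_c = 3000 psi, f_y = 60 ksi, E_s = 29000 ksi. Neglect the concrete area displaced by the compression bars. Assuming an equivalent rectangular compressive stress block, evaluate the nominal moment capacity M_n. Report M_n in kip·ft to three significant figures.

M_n ≈ 711 kip·ft

Assume both steels yield.
a = (A_s − A'_s) f_y/(0.85 f'_c b) = (6 − 0.74) × 60/(0.85 × 3 × 12.5) = 9.901 in.
c = a/β₁ = 9.901/0.85 = 11.648 in; ε'_s = 0.003(c − d')/c = 0.0023 ≥ ε_y = 0.0021, so the compression steel yields.
M_n = (A_s − A'_s) f_y (d − a/2) + A'_s f_y (d − d') = 315.6 × (28.4 − 4.9505) + 44.4 × (28.4 − 2.8) = 7400.7 + 1136.6 = 8537.3 kip·in = 8537.3/12 = 711.44 kip·ft.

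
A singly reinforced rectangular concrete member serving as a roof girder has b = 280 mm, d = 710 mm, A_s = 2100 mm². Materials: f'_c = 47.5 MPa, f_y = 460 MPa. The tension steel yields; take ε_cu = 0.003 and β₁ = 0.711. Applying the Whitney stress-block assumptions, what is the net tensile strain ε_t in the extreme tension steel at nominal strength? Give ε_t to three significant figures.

ε_t ≈ 0.0147

a = A_s f_y/(0.85 f'_c b) = 85.45 mm.
β₁ = 0.711, so c = a/β₁ = 85.45/0.711 = 120.18 mm.
From the linear strain diagram with ε_cu = 0.003: ε_t = 0.003 (d − c)/c = 0.003 × (710 − 120.18)/120.18 = 0.0147.
Since ε_t ≥ 0.005, the section is tension-controlled.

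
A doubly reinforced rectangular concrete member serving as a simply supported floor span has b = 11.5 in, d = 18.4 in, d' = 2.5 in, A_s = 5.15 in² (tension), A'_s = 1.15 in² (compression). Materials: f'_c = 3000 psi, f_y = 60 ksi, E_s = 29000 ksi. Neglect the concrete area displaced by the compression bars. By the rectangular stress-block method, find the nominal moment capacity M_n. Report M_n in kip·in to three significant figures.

Assume both steels yield.
a = (A_s − A'_s) f_y/(0.85 f'_c b) = (5.15 − 1.15) × 60/(0.85 × 3 × 11.5) = 8.184 in.
c = a/β₁ = 8.184/0.85 = 9.628 in; ε'_s = 0.003(c − d')/c = 0.0022 ≥ ε_y = 0.0021, so the compression steel yields.
M_n = (A_s − A'_s) f_y (d − a/2) + A'_s f_y (d − d') = 240 × (18.4 − 4.092) + 69 × (18.4 − 2.5) = 3433.9 + 1097.1 = 4531.0 kip·in.

M_n ≈ 4530 kip·in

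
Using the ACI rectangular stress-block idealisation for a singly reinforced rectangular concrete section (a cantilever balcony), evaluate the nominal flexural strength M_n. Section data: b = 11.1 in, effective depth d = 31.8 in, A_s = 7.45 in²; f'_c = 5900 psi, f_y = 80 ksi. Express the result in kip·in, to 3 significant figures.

M_n ≈ 15800 kip·in

T = A_s f_y = 7.45 × 80 = 596 kips.
a = T/(0.85 f'_c b) = 596/(0.85 × 5.9 × 11.1) = 10.707 in.
M_n = T(d − a/2) = 596 × (31.8 − 5.3535) = 15762.1 kip·in.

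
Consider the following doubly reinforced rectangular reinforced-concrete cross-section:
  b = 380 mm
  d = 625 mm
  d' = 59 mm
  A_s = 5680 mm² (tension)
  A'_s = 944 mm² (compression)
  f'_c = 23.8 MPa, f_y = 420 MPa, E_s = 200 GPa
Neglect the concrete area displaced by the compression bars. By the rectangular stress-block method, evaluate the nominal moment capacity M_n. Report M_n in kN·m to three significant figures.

Assume both tension and compression steel yield.
Net tension couple steel: A_s − A'_s = 4736 mm².
a = (A_s − A'_s) f_y / (0.85 f'_c b) = 1989120/(0.85 × 23.8 × 380) = 258.75 mm.
c = a/β₁ = 258.75/0.85 = 304.41 mm; ε'_s = 0.003(c − d')/c = 0.0024 ≥ f_y/E_s = 0.0021, so compression steel does yield.
M_n = (A_s − A'_s) f_y (d − a/2) + A'_s f_y (d − d') = [1989120 × (625 − 129.375) + 396480 × (625 − 59)] × 10⁻⁶ = 985.86 + 224.41 = 1210.27 kN·m.

M_n ≈ 1210 kN·m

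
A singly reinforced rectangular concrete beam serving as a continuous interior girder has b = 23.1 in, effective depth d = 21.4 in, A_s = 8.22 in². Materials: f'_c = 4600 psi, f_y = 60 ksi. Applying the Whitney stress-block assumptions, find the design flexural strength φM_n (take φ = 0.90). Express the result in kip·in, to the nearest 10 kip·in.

T = A_s f_y = 8.22 × 60 = 493.2 kips.
a = T/(0.85 f'_c b) = 493.2/(0.85 × 4.6 × 23.1) = 5.461 in.
M_n = T(d − a/2) = 493.2 × (21.4 − 2.7305) = 9207.8 kip·in.
φM_n = 0.90 × 9207.8 = 8287.0 kip·in.

φM_n ≈ 8290 kip·in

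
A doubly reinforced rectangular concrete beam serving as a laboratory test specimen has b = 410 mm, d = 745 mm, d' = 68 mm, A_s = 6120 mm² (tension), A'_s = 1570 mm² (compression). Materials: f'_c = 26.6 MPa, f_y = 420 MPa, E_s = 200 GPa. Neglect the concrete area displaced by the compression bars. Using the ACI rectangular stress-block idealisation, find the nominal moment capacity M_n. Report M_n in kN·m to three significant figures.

M_n ≈ 1670 kN·m

Assume both tension and compression steel yield.
Net tension couple steel: A_s − A'_s = 4550 mm².
a = (A_s − A'_s) f_y / (0.85 f'_c b) = 1911000/(0.85 × 26.6 × 410) = 206.15 mm.
c = a/β₁ = 206.15/0.85 = 242.53 mm; ε'_s = 0.003(c − d')/c = 0.0022 ≥ f_y/E_s = 0.0021, so compression steel does yield.
M_n = (A_s − A'_s) f_y (d − a/2) + A'_s f_y (d − d') = [1911000 × (745 − 103.075) + 659400 × (745 − 68)] × 10⁻⁶ = 1226.72 + 446.41 = 1673.13 kN·m.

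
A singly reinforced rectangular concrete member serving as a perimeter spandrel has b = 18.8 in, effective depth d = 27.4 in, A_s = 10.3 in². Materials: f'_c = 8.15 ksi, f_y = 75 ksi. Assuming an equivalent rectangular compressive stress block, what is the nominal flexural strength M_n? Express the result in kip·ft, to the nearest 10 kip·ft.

T = A_s f_y = 10.3 × 75 = 772.5 kips.
a = T/(0.85 f'_c b) = 772.5/(0.85 × 8.15 × 18.8) = 5.931 in.
M_n = T(d − a/2) = 772.5 × (27.4 − 2.9655) = 18875.7 kip·in = 18875.7/12 = 1572.98 kip·ft.

M_n ≈ 1570 kip·ft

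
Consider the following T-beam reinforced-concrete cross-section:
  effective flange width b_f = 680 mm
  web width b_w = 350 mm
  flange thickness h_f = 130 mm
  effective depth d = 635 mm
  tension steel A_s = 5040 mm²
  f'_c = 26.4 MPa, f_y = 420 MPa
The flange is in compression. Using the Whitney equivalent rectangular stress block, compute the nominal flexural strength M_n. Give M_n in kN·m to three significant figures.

M_n ≈ 1200 kN·m

Tension: T = A_s f_y = 5040 × 420 = 2116800 N.
Try a within the flange: a = T/(0.85 f'_c b_f) = 2116800/(0.85 × 26.4 × 680) = 138.72 mm.
a = 138.72 > h_f = 130 mm: the block extends into the web. Split into flange-overhang and web parts.
C_f = 0.85 f'_c (b_f − b_w) h_f = 0.85 × 26.4 × (680 − 350) × 130 = 962676 N.
Remaining web compression depth: a_w = (T − C_f)/(0.85 f'_c b_w) = (2116800 − 962676)/(0.85 × 26.4 × 350) = 146.95 mm.
M_n = C_f(d − h_f/2) + (T − C_f)(d − a_w/2) = 962676 × (635 − 65) + 1154124 × (635 − 73.475) = 548.73 + 648.07 = 1196.80 × 10⁶ N·mm.
M_n = 1196.80 kN·m.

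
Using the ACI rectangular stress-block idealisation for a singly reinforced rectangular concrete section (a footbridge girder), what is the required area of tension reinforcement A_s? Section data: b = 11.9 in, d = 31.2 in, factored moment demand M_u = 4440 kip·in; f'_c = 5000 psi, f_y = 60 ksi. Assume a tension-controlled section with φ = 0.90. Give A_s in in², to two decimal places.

M_n = M_u/φ = 4440/0.90 = 4933.33 kip·in.
From M_n = 0.85 f'_c a b (d − a/2):
a = d − √(d² − 2M_n/(0.85 f'_c b)) = 31.2 − √(31.2² − 2 × 4933.33/(0.85 × 5 × 11.9)) = 3.301 in.
A_s = 0.85 f'_c a b / f_y = 0.85 × 5 × 3.301 × 11.9 / 60 = 2.782 in².

A_s ≈ 2.78 in²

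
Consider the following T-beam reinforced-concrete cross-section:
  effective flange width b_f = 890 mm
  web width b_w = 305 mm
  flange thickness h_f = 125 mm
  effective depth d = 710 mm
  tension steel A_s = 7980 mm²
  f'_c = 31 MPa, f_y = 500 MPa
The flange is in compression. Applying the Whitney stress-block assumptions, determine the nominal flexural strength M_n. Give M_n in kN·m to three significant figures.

Tension: T = A_s f_y = 7980 × 500 = 3990000 N.
Try a within the flange: a = T/(0.85 f'_c b_f) = 3990000/(0.85 × 31 × 890) = 170.14 mm.
a = 170.14 > h_f = 125 mm: the block extends into the web. Split into flange-overhang and web parts.
C_f = 0.85 f'_c (b_f − b_w) h_f = 0.85 × 31 × (890 − 305) × 125 = 1926844 N.
Remaining web compression depth: a_w = (T − C_f)/(0.85 f'_c b_w) = (3990000 − 1926844)/(0.85 × 31 × 305) = 256.72 mm.
M_n = C_f(d − h_f/2) + (T − C_f)(d − a_w/2) = 1926844 × (710 − 62.5) + 2063156 × (710 − 128.36) = 1247.63 + 1200.01 = 2447.64 × 10⁶ N·mm.
M_n = 2447.64 kN·m.

M_n ≈ 2450 kN·m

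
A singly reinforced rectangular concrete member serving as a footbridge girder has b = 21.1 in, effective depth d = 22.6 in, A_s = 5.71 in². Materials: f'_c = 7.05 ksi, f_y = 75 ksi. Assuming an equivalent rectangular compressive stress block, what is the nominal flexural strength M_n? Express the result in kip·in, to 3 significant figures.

M_n ≈ 8950 kip·in

T = A_s f_y = 5.71 × 75 = 428.25 kips.
a = T/(0.85 f'_c b) = 428.25/(0.85 × 7.05 × 21.1) = 3.387 in.
M_n = T(d − a/2) = 428.25 × (22.6 − 1.6935) = 8953.2 kip·in.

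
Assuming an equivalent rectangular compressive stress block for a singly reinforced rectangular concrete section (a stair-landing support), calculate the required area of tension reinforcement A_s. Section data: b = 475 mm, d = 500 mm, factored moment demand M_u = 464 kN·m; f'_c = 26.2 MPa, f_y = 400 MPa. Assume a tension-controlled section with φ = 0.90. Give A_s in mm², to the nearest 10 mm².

M_n = M_u/φ = 464/0.90 = 515.556 kN·m.
With M_n = 0.85 f'_c a b (d − a/2), solve the quadratic for a:
a = d − √(d² − 2M_n/(0.85 f'_c b)) = 500 − √(500² − 2 × 515.556×10⁶/(0.85 × 26.2 × 475)) = 109.46 mm.
A_s = 0.85 f'_c a b / f_y = 0.85 × 26.2 × 109.46 × 475 / 400 = 2894.7 mm².

A_s ≈ 2890 mm²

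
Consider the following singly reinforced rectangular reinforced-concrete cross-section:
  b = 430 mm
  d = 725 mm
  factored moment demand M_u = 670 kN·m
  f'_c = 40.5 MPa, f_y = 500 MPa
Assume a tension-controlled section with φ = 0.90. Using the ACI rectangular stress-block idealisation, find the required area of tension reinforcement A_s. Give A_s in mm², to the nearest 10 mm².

M_n = M_u/φ = 670/0.90 = 744.444 kN·m.
With M_n = 0.85 f'_c a b (d − a/2), solve the quadratic for a:
a = d − √(d² − 2M_n/(0.85 f'_c b)) = 725 − √(725² − 2 × 744.444×10⁶/(0.85 × 40.5 × 430)) = 73.05 mm.
A_s = 0.85 f'_c a b / f_y = 0.85 × 40.5 × 73.05 × 430 / 500 = 2162.7 mm².

A_s ≈ 2160 mm²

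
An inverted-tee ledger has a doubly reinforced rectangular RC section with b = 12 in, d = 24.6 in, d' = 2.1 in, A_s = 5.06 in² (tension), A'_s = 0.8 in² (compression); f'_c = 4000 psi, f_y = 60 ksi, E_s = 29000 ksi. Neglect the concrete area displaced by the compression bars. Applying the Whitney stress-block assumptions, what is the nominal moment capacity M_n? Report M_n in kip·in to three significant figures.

Assume both steels yield.
a = (A_s − A'_s) f_y/(0.85 f'_c b) = (5.06 − 0.8) × 60/(0.85 × 4 × 12) = 6.265 in.
c = a/β₁ = 6.265/0.85 = 7.371 in; ε'_s = 0.003(c − d')/c = 0.0021 ≥ ε_y = 0.0021, so the compression steel yields.
M_n = (A_s − A'_s) f_y (d − a/2) + A'_s f_y (d − d') = 255.6 × (24.6 − 3.1325) + 48 × (24.6 − 2.1) = 5487.1 + 1080.0 = 6567.1 kip·in.

M_n ≈ 6570 kip·in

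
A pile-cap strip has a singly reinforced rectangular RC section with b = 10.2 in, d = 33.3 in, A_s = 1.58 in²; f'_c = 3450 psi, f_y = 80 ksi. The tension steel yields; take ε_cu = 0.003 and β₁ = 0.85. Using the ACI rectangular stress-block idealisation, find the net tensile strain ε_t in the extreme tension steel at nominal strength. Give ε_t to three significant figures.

a = A_s f_y/(0.85 f'_c b) = 4.226 in.
β₁ = 0.85, so c = a/β₁ = 4.226/0.85 = 4.972 in.
From the linear strain diagram with ε_cu = 0.003: ε_t = 0.003 (d − c)/c = 0.003 × (33.3 − 4.972)/4.972 = 0.0171.
Since ε_t ≥ 0.005, the section is tension-controlled.

ε_t ≈ 0.0171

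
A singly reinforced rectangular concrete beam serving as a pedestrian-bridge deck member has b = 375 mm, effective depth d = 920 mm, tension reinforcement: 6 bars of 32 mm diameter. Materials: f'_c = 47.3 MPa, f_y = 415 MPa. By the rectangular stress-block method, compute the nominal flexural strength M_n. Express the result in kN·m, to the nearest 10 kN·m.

A_s = 6 × 804 = 4824 mm².
T = A_s f_y = 4824 × 415 = 2001960 N = 2001.96 kN.
From C = T: a = T/(0.85 f'_c b) = 2001960/(0.85 × 47.3 × 375) = 132.78 mm.
M_n = T(d − a/2) = 2001.96 kN × (920 − 66.39) mm = 1708.89 kN·m.

M_n ≈ 1710 kN·m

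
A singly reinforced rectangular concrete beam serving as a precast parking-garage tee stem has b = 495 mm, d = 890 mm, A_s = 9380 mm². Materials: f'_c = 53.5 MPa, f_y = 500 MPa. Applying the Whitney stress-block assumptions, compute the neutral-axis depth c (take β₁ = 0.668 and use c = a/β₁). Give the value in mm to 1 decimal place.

c ≈ 311.9 mm

T = A_s f_y = 9380 × 500 = 4690000 N = 4690 kN.
Setting C = 0.85 f'_c a b equal to T: a = 4690000/(0.85 × 53.5 × 495) = 208.351 mm.
With β₁ = 0.668, c = a/β₁ = 208.351/0.668 = 311.9 mm.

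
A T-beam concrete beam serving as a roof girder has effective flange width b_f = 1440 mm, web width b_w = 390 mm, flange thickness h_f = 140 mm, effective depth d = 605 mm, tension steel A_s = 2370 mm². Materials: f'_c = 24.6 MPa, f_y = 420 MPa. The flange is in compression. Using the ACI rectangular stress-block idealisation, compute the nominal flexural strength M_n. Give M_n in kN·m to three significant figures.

M_n ≈ 586 kN·m

Tension: T = A_s f_y = 2370 × 420 = 995400 N.
Try a within the flange: a = T/(0.85 f'_c b_f) = 995400/(0.85 × 24.6 × 1440) = 33.06 mm.
Since a = 33.06 ≤ h_f = 140 mm, the stress block lies entirely in the flange; analyse as a rectangular beam of width b_f.
M_n = T(d − a/2) = 995400 × (605 − 16.53) = 585.76 × 10⁶ N·mm.
M_n = 585.76 kN·m.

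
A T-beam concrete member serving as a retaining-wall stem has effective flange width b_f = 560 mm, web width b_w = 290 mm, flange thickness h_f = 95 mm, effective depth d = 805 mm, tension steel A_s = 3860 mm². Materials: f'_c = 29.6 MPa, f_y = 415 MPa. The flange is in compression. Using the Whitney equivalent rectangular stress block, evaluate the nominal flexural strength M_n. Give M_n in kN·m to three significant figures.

M_n ≈ 1200 kN·m

Tension: T = A_s f_y = 3860 × 415 = 1601900 N.
Try a within the flange: a = T/(0.85 f'_c b_f) = 1601900/(0.85 × 29.6 × 560) = 113.69 mm.
a = 113.69 > h_f = 95 mm: the block extends into the web. Split into flange-overhang and web parts.
C_f = 0.85 f'_c (b_f − b_w) h_f = 0.85 × 29.6 × (560 − 290) × 95 = 645354 N.
Remaining web compression depth: a_w = (T − C_f)/(0.85 f'_c b_w) = (1601900 − 645354)/(0.85 × 29.6 × 290) = 131.10 mm.
M_n = C_f(d − h_f/2) + (T − C_f)(d − a_w/2) = 645354 × (805 − 47.5) + 956546 × (805 − 65.55) = 488.86 + 707.32 = 1196.18 × 10⁶ N·mm.
M_n = 1196.18 kN·m.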